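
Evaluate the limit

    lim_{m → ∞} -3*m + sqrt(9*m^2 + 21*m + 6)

This has the form ∞ − ∞. Multiply and divide by the conjugate √(9*m^2 + 21*m + 6) + 3m.
That gives (21m + 6) / (√(9*m^2 + 21*m + 6) + 3m).
Divide numerator and denominator by m: the limit is 21/(2·3) = 7/2.

7/2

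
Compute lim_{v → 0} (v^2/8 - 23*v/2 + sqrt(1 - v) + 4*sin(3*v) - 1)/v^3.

Substitution gives 0/0; apply L'Hôpital's rule 3 times.
After differentiating numerator and denominator 3 times the quotient is (-108*cos(3*v) - 3/(8*(1 - v)^(5/2)))/(6); at v = 0 this is -289/16.

-289/16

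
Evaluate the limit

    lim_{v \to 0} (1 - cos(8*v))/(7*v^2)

Substitution gives 0/0.
Use (1 − cos u)/u² → 1/2 with u = 8v: the limit is 8²/(2·7) = 32/7.

32/7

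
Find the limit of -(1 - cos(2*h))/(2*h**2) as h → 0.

Substitution gives 0/0.
Use (1 − cos u)/u² → 1/2 with u = 2h: the limit is 2²/(2·(-2)) = -1.

-1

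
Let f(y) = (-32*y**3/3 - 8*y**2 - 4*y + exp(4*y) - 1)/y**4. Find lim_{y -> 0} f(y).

32/3

Direct substitution gives 0/0.
Apply L'Hôpital: lim (-32*y^2 - 16*y + 4*e^(4*y) - 4)/(4*y^3), still 0/0.
Apply L'Hôpital: lim (-64*y + 16*e^(4*y) - 16)/(12*y^2), still 0/0.
Apply L'Hôpital: lim (64*e^(4*y) - 64)/(24*y), still 0/0.
After 4 applications of L'Hôpital's rule the quotient is (256*e^(4*y))/(24); substituting y = 0 gives 32/3.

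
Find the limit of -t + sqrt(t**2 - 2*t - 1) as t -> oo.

-1

An ∞ − ∞ form. Rationalising with the conjugate, the difference becomes (-2t - 1) / (√(t^2 - 2*t - 1) + t).
For large t the denominator behaves like 2·t, so the quotient tends to -2/2 = -1.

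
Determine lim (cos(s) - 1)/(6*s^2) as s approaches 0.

Direct substitution gives 0/0.
Apply L'Hôpital: lim (-sin(s))/(12*s), still 0/0.
After 2 applications of L'Hôpital's rule the quotient is (-cos(s))/(12); substituting s = 0 gives -1/12.

-1/12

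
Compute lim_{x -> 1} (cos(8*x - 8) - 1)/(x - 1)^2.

-32

Direct substitution gives 0/0.
Apply L'Hôpital: lim (-8*sin(8*x - 8))/(2*x - 2), still 0/0.
After 2 applications of L'Hôpital's rule the quotient is (-64*cos(8*x - 8))/(2); substituting x = 1 gives -32.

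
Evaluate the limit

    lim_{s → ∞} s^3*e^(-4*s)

0

Write as s^3/e^{4s}, an ∞/∞ form.
Exponential growth dominates any polynomial, so repeated L'Hôpital (or the standard result) gives 0.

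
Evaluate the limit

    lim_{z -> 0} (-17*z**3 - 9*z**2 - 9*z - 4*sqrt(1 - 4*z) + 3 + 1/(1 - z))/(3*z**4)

Substitution gives 0/0; apply L'Hôpital's rule 4 times.
After differentiating numerator and denominator 4 times the quotient is (-24/(z - 1)^5 + 960/(1 - 4*z)^(7/2))/(72); at z = 0 this is 41/3.

41/3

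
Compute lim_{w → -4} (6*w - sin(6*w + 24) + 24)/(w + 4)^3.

Direct substitution gives 0/0.
Apply L'Hôpital: lim (6 - 6*cos(6*w + 24))/(3*(w + 4)^2), still 0/0.
Apply L'Hôpital: lim (36*sin(6*w + 24))/(6*w + 24), still 0/0.
After 3 applications of L'Hôpital's rule the quotient is (216*cos(6*w + 24))/(6); substituting w = -4 gives 36.

36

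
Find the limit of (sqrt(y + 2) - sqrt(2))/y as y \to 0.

√(2)/4

Substitution gives 0/0. Multiply numerator and denominator by the conjugate √(2 + y) + √2.
The numerator becomes (2 + y) − 2 = y, so the expression simplifies to 1/(√(2 + y) + √2).
Letting y → 0 gives 1/(2√2) = √(2)/4.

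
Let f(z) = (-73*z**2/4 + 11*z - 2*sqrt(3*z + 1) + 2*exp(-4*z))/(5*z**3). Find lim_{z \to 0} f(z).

Substitution gives 0/0; apply L'Hôpital's rule 3 times.
After differentiating numerator and denominator 3 times the quotient is (-128*e^(-4*z) - 81/(4*(3*z + 1)^(5/2)))/(30); at z = 0 this is -593/120.

-593/120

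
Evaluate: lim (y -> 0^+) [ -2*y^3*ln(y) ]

This is a 0·(−∞) form. Rewrite as -2·ln(y) / y^(−3) and apply L'Hôpital:
the derivative quotient is -2·(1/y) / (−3·y^(−4)) = (2/3)·y^3 → 0.

0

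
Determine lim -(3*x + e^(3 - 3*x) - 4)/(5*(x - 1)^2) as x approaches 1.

Direct substitution gives 0/0.
Apply L'Hôpital: lim (3 - 3*e^(3 - 3*x))/(10 - 10*x), still 0/0.
After 2 applications of L'Hôpital's rule the quotient is (9*e^(3 - 3*x))/(-10); substituting x = 1 gives -9/10.

-9/10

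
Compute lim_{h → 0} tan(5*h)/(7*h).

5/7

Substitution gives 0/0.
Since tan(u)/u → 1 as u → 0, tan(5h)/(5h) → 1 and the limit is 5/7.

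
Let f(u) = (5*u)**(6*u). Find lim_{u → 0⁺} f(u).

Base → 0⁺ and exponent → 0⁺: a 0^0 form.
Take logs: 6u·ln(5u). This is 0·(−∞); rewriting as ln(5u)/(1/(6u)) and applying L'Hôpital gives 0.
Hence the limit is e^0 = 1.

1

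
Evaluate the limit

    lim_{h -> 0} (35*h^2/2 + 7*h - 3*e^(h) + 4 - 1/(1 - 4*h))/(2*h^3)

-129/4

Substitution gives 0/0; apply L'Hôpital's rule 3 times.
After differentiating numerator and denominator 3 times the quotient is (-3*e^(h) - 384/(4*h - 1)^4)/(12); at h = 0 this is -129/4.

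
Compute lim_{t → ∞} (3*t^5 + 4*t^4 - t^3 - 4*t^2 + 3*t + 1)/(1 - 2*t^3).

The numerator has higher degree (5 > 3); the quotient behaves like (3/(-2))·t^2 for large |t|.
As t → +∞ this diverges to -∞.

-∞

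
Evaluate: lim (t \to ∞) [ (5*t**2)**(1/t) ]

Base → ∞ and exponent → 0: an ∞^0 form.
Take logs: (1/t)·ln(5·t^2) = (ln 5 + 2·ln t)/t → 0.
So the limit is e^0 = 1.

1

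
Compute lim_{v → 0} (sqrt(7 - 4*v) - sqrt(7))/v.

A 0/0 form; rationalise with √(7 - 4v) + √7. This collapses the numerator to -4v, leaving -4/(√(7 - 4v) + √7) → -4/(2√7) = -2*√(7)/7.

-2*√(7)/7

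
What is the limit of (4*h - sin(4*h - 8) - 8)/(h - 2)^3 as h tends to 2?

32/3

Direct substitution gives 0/0.
Apply L'Hôpital: lim (4 - 4*cos(4*h - 8))/(3*(h - 2)^2), still 0/0.
Apply L'Hôpital: lim (16*sin(4*h - 8))/(6*h - 12), still 0/0.
After 3 applications of L'Hôpital's rule the quotient is (64*cos(4*h - 8))/(6); substituting h = 2 gives 32/3.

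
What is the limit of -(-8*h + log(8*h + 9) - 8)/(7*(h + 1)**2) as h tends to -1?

Direct substitution gives 0/0.
Apply L'Hôpital: lim (-8 + 8/(8*h + 9))/(-14*h - 14), still 0/0.
After 2 applications of L'Hôpital's rule the quotient is (-64/(8*h + 9)^2)/(-14); substituting h = -1 gives 32/7.

32/7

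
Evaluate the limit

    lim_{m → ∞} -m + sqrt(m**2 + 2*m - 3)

1

An ∞ − ∞ form. Rationalising with the conjugate, the difference becomes (2m - 3) / (√(m^2 + 2*m - 3) + m).
For large m the denominator behaves like 2·m, so the quotient tends to 2/2 = 1.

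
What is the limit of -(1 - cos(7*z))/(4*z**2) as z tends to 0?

Substitution gives 0/0.
Use (1 − cos u)/u² → 1/2 with u = 7z: the limit is 7²/(2·(-4)) = -49/8.

-49/8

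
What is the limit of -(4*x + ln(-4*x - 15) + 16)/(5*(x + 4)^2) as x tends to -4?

8/5

Direct substitution gives 0/0.
Apply L'Hôpital: lim (4 - 4/(-4*x - 15))/(-10*x - 40), still 0/0.
After 2 applications of L'Hôpital's rule the quotient is (-16/(-4*x - 15)^2)/(-10); substituting x = -4 gives 8/5.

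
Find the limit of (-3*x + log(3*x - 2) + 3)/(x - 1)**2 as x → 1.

Direct substitution gives 0/0.
Apply L'Hôpital: lim (-3 + 3/(3*x - 2))/(2*x - 2), still 0/0.
After 2 applications of L'Hôpital's rule the quotient is (-9/(3*x - 2)^2)/(2); substituting x = 1 gives -9/2.

-9/2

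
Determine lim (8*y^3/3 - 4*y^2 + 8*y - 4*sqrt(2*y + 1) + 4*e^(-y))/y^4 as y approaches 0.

Substitution gives 0/0; apply L'Hôpital's rule 4 times.
After differentiating numerator and denominator 4 times the quotient is (4*e^(-y) + 60/(2*y + 1)^(7/2))/(24); at y = 0 this is 8/3.

8/3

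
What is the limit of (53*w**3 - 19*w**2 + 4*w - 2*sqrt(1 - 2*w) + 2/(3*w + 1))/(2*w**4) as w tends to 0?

653/8

Substitution gives 0/0 (the numerator vanishes to order 4).
Expand each term to order w^4: the coefficient of w^4 in 2·1/(1 + 3w) is 162 and in -2·√(1 - 2w) is 5/4.
Lower-order terms cancel with the polynomial part, so the numerator is (653/4)·w^4 + o(w^4), and the limit is (653/4)/(2) = 653/8.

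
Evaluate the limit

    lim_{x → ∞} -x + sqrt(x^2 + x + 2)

1/2

This has the form ∞ − ∞. Multiply and divide by the conjugate √(x^2 + x + 2) + x.
That gives (x + 2) / (√(x^2 + x + 2) + x).
Divide numerator and denominator by x: the limit is 1/(2·1) = 1/2.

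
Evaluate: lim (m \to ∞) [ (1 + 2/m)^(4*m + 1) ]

The base → 1 and the exponent → ∞: a 1^∞ form.
Take logarithms: (4m + 1)·ln(1 + 2/m). Since ln(1+u) ~ u for small u, this behaves like (4m)·(2/m) → 8.
So the limit is e^(8).

e^(8)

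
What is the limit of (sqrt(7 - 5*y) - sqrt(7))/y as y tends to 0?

-5*√(7)/14

A 0/0 form; rationalise with √(7 - 5y) + √7. This collapses the numerator to -5y, leaving -5/(√(7 - 5y) + √7) → -5/(2√7) = -5*√(7)/14.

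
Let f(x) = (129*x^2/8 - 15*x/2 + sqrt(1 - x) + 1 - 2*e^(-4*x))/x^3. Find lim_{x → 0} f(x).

1021/48

Substitution gives 0/0; apply L'Hôpital's rule 3 times.
After differentiating numerator and denominator 3 times the quotient is (128*e^(-4*x) - 3/(8*(1 - x)^(5/2)))/(6); at x = 0 this is 1021/48.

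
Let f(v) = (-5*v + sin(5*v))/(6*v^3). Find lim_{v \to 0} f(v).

-125/36

Direct substitution gives 0/0.
Apply L'Hôpital: lim (5*cos(5*v) - 5)/(18*v^2), still 0/0.
Apply L'Hôpital: lim (-25*sin(5*v))/(36*v), still 0/0.
After 3 applications of L'Hôpital's rule the quotient is (-125*cos(5*v))/(36); substituting v = 0 gives -125/36.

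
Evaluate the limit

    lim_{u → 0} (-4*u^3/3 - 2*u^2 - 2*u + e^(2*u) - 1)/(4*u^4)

1/6

Direct substitution gives 0/0.
Apply L'Hôpital: lim (-4*u^2 - 4*u + 2*e^(2*u) - 2)/(16*u^3), still 0/0.
Apply L'Hôpital: lim (-8*u + 4*e^(2*u) - 4)/(48*u^2), still 0/0.
Apply L'Hôpital: lim (8*e^(2*u) - 8)/(96*u), still 0/0.
After 4 applications of L'Hôpital's rule the quotient is (16*e^(2*u))/(96); substituting u = 0 gives 1/6.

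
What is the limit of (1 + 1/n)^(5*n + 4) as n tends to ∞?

e^(5)

The base → 1 and the exponent → ∞: a 1^∞ form.
Take logarithms: (5n + 4)·ln(1 + 1/n). Since ln(1+u) ~ u for small u, this behaves like (5n)·(1/n) → 5.
So the limit is e^(5).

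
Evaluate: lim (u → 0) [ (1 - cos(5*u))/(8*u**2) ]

25/16

Substitution gives 0/0.
Use (1 − cos θ)/θ² → 1/2 with θ = 5u: the limit is 5²/(2·8) = 25/16.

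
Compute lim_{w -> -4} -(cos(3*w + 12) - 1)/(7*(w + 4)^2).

9/14

Direct substitution gives 0/0.
Apply L'Hôpital: lim (-3*sin(3*w + 12))/(-14*w - 56), still 0/0.
After 2 applications of L'Hôpital's rule the quotient is (-9*cos(3*w + 12))/(-14); substituting w = -4 gives 9/14.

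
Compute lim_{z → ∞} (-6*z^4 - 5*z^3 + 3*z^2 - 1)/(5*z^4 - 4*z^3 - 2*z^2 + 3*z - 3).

Numerator and denominator both have degree 4.
Dividing every term by z^4, all lower-order terms vanish and the limit is the ratio of leading coefficients, -6/(5) = -6/5.

-6/5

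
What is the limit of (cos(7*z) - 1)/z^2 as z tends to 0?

Direct substitution gives 0/0.
Apply L'Hôpital: lim (-7*sin(7*z))/(2*z), still 0/0.
After 2 applications of L'Hôpital's rule the quotient is (-49*cos(7*z))/(2); substituting z = 0 gives -49/2.

-49/2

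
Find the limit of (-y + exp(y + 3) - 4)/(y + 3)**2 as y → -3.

Direct substitution gives 0/0.
Apply L'Hôpital: lim (e^(y + 3) - 1)/(2*y + 6), still 0/0.
After 2 applications of L'Hôpital's rule the quotient is (e^(y + 3))/(2); substituting y = -3 gives 1/2.

1/2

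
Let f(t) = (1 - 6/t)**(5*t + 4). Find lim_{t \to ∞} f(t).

e^(-30)

The base → 1 and the exponent → ∞: a 1^∞ form.
Take logarithms: (5t + 4)·ln(1 - 6/t). Since ln(1+u) ~ u for small u, this behaves like (5t)·(-6/t) → -30.
So the limit is e^(-30).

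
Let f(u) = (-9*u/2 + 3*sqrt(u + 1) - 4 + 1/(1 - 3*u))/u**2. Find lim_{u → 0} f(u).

Substitution gives 0/0; apply L'Hôpital's rule 2 times.
After differentiating numerator and denominator 2 times the quotient is (-18/(3*u - 1)^3 - 3/(4*(u + 1)^(3/2)))/(2); at u = 0 this is 69/8.

69/8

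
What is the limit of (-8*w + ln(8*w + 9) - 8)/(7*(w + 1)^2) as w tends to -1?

-32/7

Direct substitution gives 0/0.
Apply L'Hôpital: lim (-8 + 8/(8*w + 9))/(14*w + 14), still 0/0.
After 2 applications of L'Hôpital's rule the quotient is (-64/(8*w + 9)^2)/(14); substituting w = -1 gives -32/7.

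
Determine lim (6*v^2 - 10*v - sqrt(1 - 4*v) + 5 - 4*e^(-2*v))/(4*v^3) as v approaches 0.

7/3

Substitution gives 0/0 (the numerator vanishes to order 3).
Expand each term to order v^3: the coefficient of v^3 in −√(1 - 4v) is 4 and in -4·e^(-2v) is 16/3.
Lower-order terms cancel with the polynomial part, so the numerator is (28/3)·v^3 + o(v^3), and the limit is (28/3)/(4) = 7/3.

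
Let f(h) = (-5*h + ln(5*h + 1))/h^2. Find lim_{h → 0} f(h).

-25/2

Direct substitution gives 0/0.
Apply L'Hôpital: lim (-5 + 5/(5*h + 1))/(2*h), still 0/0.
After 2 applications of L'Hôpital's rule the quotient is (-25/(5*h + 1)^2)/(2); substituting h = 0 gives -25/2.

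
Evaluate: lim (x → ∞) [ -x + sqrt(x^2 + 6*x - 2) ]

3

This has the form ∞ − ∞. Multiply and divide by the conjugate √(x^2 + 6*x - 2) + x.
That gives (6x - 2) / (√(x^2 + 6*x - 2) + x).
Divide numerator and denominator by x: the limit is 6/(2·1) = 3.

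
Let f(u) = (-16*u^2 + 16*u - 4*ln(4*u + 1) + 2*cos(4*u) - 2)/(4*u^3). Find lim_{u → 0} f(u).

-64/3

Substitution gives 0/0 (the numerator vanishes to order 3).
Expand each term to order u^3: the coefficient of u^3 in 2·cos(4u) is 0 and in -4·ln(1 + 4u) is -256/3.
Lower-order terms cancel with the polynomial part, so the numerator is (-256/3)·u^3 + o(u^3), and the limit is (-256/3)/(4) = -64/3.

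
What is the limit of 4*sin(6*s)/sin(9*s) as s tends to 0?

8/3

Substitution gives 0/0.
Divide numerator and denominator by s: sin(6s)/s → 6 and sin(9s)/s → 9, so the limit is 4·6/9 = 8/3.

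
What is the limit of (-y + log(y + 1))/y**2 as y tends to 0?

Direct substitution gives 0/0.
Apply L'Hôpital: lim (-1 + 1/(y + 1))/(2*y), still 0/0.
After 2 applications of L'Hôpital's rule the quotient is (-1/(y + 1)^2)/(2); substituting y = 0 gives -1/2.

-1/2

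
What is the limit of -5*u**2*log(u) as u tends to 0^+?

0

This is a 0·(−∞) form. Rewrite as -5·ln(u) / u^(−2) and apply L'Hôpital:
the derivative quotient is -5·(1/u) / (−2·u^(−3)) = (5/2)·u^2 → 0.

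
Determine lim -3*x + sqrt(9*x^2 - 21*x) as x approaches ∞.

-7/2

An ∞ − ∞ form. Rationalising with the conjugate, the difference becomes (-21x) / (√(9*x^2 - 21*x) + 3x).
For large x the denominator behaves like 2·3x, so the quotient tends to -21/6 = -7/2.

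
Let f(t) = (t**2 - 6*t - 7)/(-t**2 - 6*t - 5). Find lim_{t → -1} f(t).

2

At t = -1 both the top and bottom vanish — a removable singularity. Factoring out (t + 1) from each leaves (t - 7)/(-t - 5), which at t = -1 equals 2.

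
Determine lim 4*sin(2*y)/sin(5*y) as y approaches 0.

Substitution gives 0/0.
Divide numerator and denominator by y: sin(2y)/y → 2 and sin(5y)/y → 5, so the limit is 4·2/5 = 8/5.

8/5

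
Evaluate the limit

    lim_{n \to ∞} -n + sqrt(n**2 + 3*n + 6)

3/2

An ∞ − ∞ form. Rationalising with the conjugate, the difference becomes (3n + 6) / (√(n^2 + 3*n + 6) + n).
For large n the denominator behaves like 2·n, so the quotient tends to 3/2 = 3/2.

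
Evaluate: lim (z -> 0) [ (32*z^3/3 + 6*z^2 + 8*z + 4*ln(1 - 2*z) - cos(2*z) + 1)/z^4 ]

Substitution gives 0/0; apply L'Hôpital's rule 4 times.
After differentiating numerator and denominator 4 times the quotient is (-16*cos(2*z) - 384/(2*z - 1)^4)/(24); at z = 0 this is -50/3.

-50/3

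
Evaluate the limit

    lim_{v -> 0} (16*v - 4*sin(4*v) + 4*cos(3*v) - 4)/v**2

Substitution gives 0/0 (the numerator vanishes to order 2).
Expand each term to order v^2: the coefficient of v^2 in 4·cos(3v) is -18 and in -4·sin(4v) is 0.
Lower-order terms cancel with the polynomial part, so the numerator is (-18)·v^2 + o(v^2), and the limit is (-18)/(1) = -18.

-18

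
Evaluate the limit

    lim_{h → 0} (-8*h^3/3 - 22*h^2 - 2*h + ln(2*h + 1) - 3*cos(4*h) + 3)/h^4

Substitution gives 0/0 (the numerator vanishes to order 4).
Expand each term to order h^4: the coefficient of h^4 in -3·cos(4h) is -32 and in ln(1 + 2h) is -4.
Lower-order terms cancel with the polynomial part, so the numerator is (-36)·h^4 + o(h^4), and the limit is (-36)/(1) = -36.

-36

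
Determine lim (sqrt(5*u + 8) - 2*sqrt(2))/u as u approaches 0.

5*√(2)/8

A 0/0 form; rationalise with √(8 + 5u) + √8. This collapses the numerator to 5u, leaving 5/(√(8 + 5u) + √8) → 5/(2√8) = 5*√(2)/8.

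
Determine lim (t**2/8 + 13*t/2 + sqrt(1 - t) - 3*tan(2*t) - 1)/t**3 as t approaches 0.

Substitution gives 0/0; apply L'Hôpital's rule 3 times.
After differentiating numerator and denominator 3 times the quotient is (-96*tan(2*t)^2/cos(2*t)^2 - 48/cos(2*t)^4 - 3/(8*(1 - t)^(5/2)))/(6); at t = 0 this is -129/16.

-129/16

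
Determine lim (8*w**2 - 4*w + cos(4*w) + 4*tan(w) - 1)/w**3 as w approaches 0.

4/3

Substitution gives 0/0; apply L'Hôpital's rule 3 times.
After differentiating numerator and denominator 3 times the quotient is (64*sin(4*w) + 24*tan(w)^4 + 32*tan(w)^2 + 8)/(6); at w = 0 this is 4/3.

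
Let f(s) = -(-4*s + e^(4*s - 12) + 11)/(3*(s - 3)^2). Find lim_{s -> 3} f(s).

Direct substitution gives 0/0.
Apply L'Hôpital: lim (4*e^(4*s - 12) - 4)/(18 - 6*s), still 0/0.
After 2 applications of L'Hôpital's rule the quotient is (16*e^(4*s - 12))/(-6); substituting s = 3 gives -8/3.

-8/3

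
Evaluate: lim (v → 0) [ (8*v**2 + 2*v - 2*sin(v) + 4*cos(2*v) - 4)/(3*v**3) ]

Substitution gives 0/0; apply L'Hôpital's rule 3 times.
After differentiating numerator and denominator 3 times the quotient is (2*(32*sin(v) + 1)*cos(v))/(18); at v = 0 this is 1/9.

1/9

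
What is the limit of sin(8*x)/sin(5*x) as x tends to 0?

8/5

Substitution gives 0/0.
Divide numerator and denominator by x: sin(8x)/x → 8 and sin(5x)/x → 5, so the limit is 1·8/5 = 8/5.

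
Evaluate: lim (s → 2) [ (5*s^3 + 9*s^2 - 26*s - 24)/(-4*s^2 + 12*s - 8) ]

Since s = 2 makes numerator and denominator zero, (s - 2) divides both.
Cancelling it gives (5*s^2 + 19*s + 12)/(4 - 4*s); now plug in s = 2 to get -35/2.

-35/2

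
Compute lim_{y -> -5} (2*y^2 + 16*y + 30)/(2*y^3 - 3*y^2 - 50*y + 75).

-2/65

At y = -5 both the top and bottom vanish — a removable singularity. Factoring out (y + 5) from each leaves (2*y + 6)/(2*y^2 - 13*y + 15), which at y = -5 equals -2/65.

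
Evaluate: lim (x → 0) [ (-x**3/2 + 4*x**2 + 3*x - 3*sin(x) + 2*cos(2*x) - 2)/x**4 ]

Substitution gives 0/0 (the numerator vanishes to order 4).
Expand each term to order x^4: the coefficient of x^4 in 2·cos(2x) is 4/3 and in -3·sin(x) is 0.
Lower-order terms cancel with the polynomial part, so the numerator is (4/3)·x^4 + o(x^4), and the limit is (4/3)/(1) = 4/3.

4/3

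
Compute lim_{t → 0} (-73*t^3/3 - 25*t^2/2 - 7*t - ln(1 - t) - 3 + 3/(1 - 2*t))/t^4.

193/4

Substitution gives 0/0; apply L'Hôpital's rule 4 times.
After differentiating numerator and denominator 4 times the quotient is (-1152/(2*t - 1)^5 + 6/(t - 1)^4)/(24); at t = 0 this is 193/4.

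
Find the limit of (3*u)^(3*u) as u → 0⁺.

1

Base → 0⁺ and exponent → 0⁺: a 0^0 form.
Take logs: 3u·ln(3u). This is 0·(−∞); rewriting as ln(3u)/(1/(3u)) and applying L'Hôpital gives 0.
Hence the limit is e^0 = 1.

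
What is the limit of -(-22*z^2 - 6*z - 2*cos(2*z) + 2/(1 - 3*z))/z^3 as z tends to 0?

Substitution gives 0/0; apply L'Hôpital's rule 3 times.
After differentiating numerator and denominator 3 times the quotient is (-16*sin(2*z) + 324/(3*z - 1)^4)/(-6); at z = 0 this is -54.

-54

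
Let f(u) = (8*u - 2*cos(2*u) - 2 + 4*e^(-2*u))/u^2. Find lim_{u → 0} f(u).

Substitution gives 0/0; apply L'Hôpital's rule 2 times.
After differentiating numerator and denominator 2 times the quotient is (8*cos(2*u) + 16*e^(-2*u))/(2); at u = 0 this is 12.

12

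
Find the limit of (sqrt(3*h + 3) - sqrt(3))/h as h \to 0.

A 0/0 form; rationalise with √(3 + 3h) + √3. This collapses the numerator to 3h, leaving 3/(√(3 + 3h) + √3) → 3/(2√3) = √(3)/2.

√(3)/2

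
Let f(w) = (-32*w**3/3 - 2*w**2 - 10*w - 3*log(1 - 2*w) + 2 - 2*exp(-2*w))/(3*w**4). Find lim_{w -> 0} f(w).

32/9

Substitution gives 0/0; apply L'Hôpital's rule 4 times.
After differentiating numerator and denominator 4 times the quotient is (-32*e^(-2*w) + 288/(2*w - 1)^4)/(72); at w = 0 this is 32/9.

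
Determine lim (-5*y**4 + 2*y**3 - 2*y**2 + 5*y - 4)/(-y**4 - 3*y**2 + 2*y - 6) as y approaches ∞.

5

Numerator and denominator both have degree 4.
Dividing every term by y^4, all lower-order terms vanish and the limit is the ratio of leading coefficients, -5/(-1) = 5.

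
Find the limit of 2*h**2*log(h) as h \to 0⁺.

This is a 0·(−∞) form. Rewrite as 2·ln(h) / h^(−2) and apply L'Hôpital:
the derivative quotient is 2·(1/h) / (−2·h^(−3)) = (-2/2)·h^2 → 0.

0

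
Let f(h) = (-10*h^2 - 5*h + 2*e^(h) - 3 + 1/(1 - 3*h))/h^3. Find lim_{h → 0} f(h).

82/3

Substitution gives 0/0 (the numerator vanishes to order 3).
Expand each term to order h^3: the coefficient of h^3 in 1/(1 - 3h) is 27 and in 2·e^(h) is 1/3.
Lower-order terms cancel with the polynomial part, so the numerator is (82/3)·h^3 + o(h^3), and the limit is (82/3)/(1) = 82/3.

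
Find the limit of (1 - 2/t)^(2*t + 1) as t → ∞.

Write it as [(1 - 2/t)^t]^(2) · (1 - 2/t)^(1). The bracketed term tends to e^(-2) and the second factor to 1, so the limit is e^(-4).

e^(-4)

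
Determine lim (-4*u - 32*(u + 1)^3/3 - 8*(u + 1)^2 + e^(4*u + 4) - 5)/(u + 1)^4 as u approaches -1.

32/3

Direct substitution gives 0/0.
Apply L'Hôpital: lim (-16*u - 32*(u + 1)^2 + 4*e^(4*u + 4) - 20)/(4*(u + 1)^3), still 0/0.
Apply L'Hôpital: lim (-64*u + 16*e^(4*u + 4) - 80)/(12*(u + 1)^2), still 0/0.
Apply L'Hôpital: lim (64*e^(4*u + 4) - 64)/(24*u + 24), still 0/0.
After 4 applications of L'Hôpital's rule the quotient is (256*e^(4*u + 4))/(24); substituting u = -1 gives 32/3.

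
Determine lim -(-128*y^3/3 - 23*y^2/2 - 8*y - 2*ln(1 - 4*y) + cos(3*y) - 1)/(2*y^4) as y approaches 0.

Substitution gives 0/0 (the numerator vanishes to order 4).
Expand each term to order y^4: the coefficient of y^4 in -2·ln(1 - 4y) is 128 and in cos(3y) is 27/8.
Lower-order terms cancel with the polynomial part, so the numerator is (1051/8)·y^4 + o(y^4), and the limit is (1051/8)/(-2) = -1051/16.

-1051/16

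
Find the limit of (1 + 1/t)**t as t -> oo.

Let L be the limit and take ln: ln L = lim (t)·ln(1 + 1/t) = lim (t)·(1/t + O(1/t²)) = 1.
Hence L = e^(1).

e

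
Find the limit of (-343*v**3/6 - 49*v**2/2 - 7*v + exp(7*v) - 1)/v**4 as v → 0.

Direct substitution gives 0/0.
Apply L'Hôpital: lim (-343*v^2/2 - 49*v + 7*e^(7*v) - 7)/(4*v^3), still 0/0.
Apply L'Hôpital: lim (-343*v + 49*e^(7*v) - 49)/(12*v^2), still 0/0.
Apply L'Hôpital: lim (343*e^(7*v) - 343)/(24*v), still 0/0.
After 4 applications of L'Hôpital's rule the quotient is (2401*e^(7*v))/(24); substituting v = 0 gives 2401/24.

2401/24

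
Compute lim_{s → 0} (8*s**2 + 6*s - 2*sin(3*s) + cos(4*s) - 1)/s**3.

9

Substitution gives 0/0 (the numerator vanishes to order 3).
Expand each term to order s^3: the coefficient of s^3 in cos(4s) is 0 and in -2·sin(3s) is 9.
Lower-order terms cancel with the polynomial part, so the numerator is (9)·s^3 + o(s^3), and the limit is (9)/(1) = 9.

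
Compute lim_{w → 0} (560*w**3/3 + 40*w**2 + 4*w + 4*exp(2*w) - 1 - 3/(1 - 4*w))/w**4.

-2296/3

Substitution gives 0/0 (the numerator vanishes to order 4).
Expand each term to order w^4: the coefficient of w^4 in -3·1/(1 - 4w) is -768 and in 4·e^(2w) is 8/3.
Lower-order terms cancel with the polynomial part, so the numerator is (-2296/3)·w^4 + o(w^4), and the limit is (-2296/3)/(1) = -2296/3.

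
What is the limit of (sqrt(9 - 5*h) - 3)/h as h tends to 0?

A 0/0 form; rationalise with √(9 - 5h) + √9. This collapses the numerator to -5h, leaving -5/(√(9 - 5h) + √9) → -5/(2√9) = -5/6.

-5/6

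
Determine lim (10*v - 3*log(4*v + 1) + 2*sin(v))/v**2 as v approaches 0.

24

Substitution gives 0/0 (the numerator vanishes to order 2).
Expand each term to order v^2: the coefficient of v^2 in 2·sin(v) is 0 and in -3·ln(1 + 4v) is 24.
Lower-order terms cancel with the polynomial part, so the numerator is (24)·v^2 + o(v^2), and the limit is (24)/(1) = 24.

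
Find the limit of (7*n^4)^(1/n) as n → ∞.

Base → ∞ and exponent → 0: an ∞^0 form.
Take logs: (1/n)·ln(7·n^4) = (ln 7 + 4·ln n)/n → 0.
So the limit is e^0 = 1.

1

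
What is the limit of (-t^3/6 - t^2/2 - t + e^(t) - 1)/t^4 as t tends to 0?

Direct substitution gives 0/0.
Apply L'Hôpital: lim (-t^2/2 - t + e^(t) - 1)/(4*t^3), still 0/0.
Apply L'Hôpital: lim (-t + e^(t) - 1)/(12*t^2), still 0/0.
Apply L'Hôpital: lim (e^(t) - 1)/(24*t), still 0/0.
After 4 applications of L'Hôpital's rule the quotient is (e^(t))/(24); substituting t = 0 gives 1/24.

1/24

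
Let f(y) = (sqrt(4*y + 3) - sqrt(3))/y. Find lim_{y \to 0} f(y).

2*√(3)/3

A 0/0 form; rationalise with √(3 + 4y) + √3. This collapses the numerator to 4y, leaving 4/(√(3 + 4y) + √3) → 4/(2√3) = 2*√(3)/3.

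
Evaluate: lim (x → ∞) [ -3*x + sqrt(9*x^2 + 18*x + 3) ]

3

This has the form ∞ − ∞. Multiply and divide by the conjugate √(9*x^2 + 18*x + 3) + 3x.
That gives (18x + 3) / (√(9*x^2 + 18*x + 3) + 3x).
Divide numerator and denominator by x: the limit is 18/(2·3) = 3.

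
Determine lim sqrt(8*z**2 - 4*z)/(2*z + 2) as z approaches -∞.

-√(2)

For large |z|, √(8*z^2 - 4*z) ≈ √8·|z| and the denominator ≈ 2z.
Since z → −∞, |z| = −z, giving −√8/(2) = -√(2).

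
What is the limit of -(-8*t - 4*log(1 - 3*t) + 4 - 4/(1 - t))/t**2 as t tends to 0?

Substitution gives 0/0 (the numerator vanishes to order 2).
Expand each term to order t^2: the coefficient of t^2 in -4·ln(1 - 3t) is 18 and in -4·1/(1 - t) is -4.
Lower-order terms cancel with the polynomial part, so the numerator is (14)·t^2 + o(t^2), and the limit is (14)/(-1) = -14.

-14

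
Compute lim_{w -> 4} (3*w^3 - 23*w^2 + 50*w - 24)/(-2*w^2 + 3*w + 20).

Since w = 4 makes numerator and denominator zero, (w - 4) divides both.
Cancelling it gives (3*w^2 - 11*w + 6)/(-2*w - 5); now plug in w = 4 to get -10/13.

-10/13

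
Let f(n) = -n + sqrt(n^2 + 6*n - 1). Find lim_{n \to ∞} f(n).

An ∞ − ∞ form. Rationalising with the conjugate, the difference becomes (6n - 1) / (√(n^2 + 6*n - 1) + n).
For large n the denominator behaves like 2·n, so the quotient tends to 6/2 = 3.

3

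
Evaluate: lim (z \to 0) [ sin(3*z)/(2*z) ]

3/2

Substitution gives 0/0.
Write it as (3/2)·sin(3z)/(3z); since sin(u)/u → 1, the limit is 3/2.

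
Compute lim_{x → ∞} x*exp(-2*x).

0

Write as x^1/e^{2x}, an ∞/∞ form.
Exponential growth dominates any polynomial, so repeated L'Hôpital (or the standard result) gives 0.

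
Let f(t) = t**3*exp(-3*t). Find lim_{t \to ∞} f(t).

0

Write as t^3/e^{3t}, an ∞/∞ form.
Exponential growth dominates any polynomial, so repeated L'Hôpital (or the standard result) gives 0.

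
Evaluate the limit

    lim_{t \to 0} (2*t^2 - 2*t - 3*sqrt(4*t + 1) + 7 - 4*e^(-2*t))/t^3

-20/3

Substitution gives 0/0 (the numerator vanishes to order 3).
Expand each term to order t^3: the coefficient of t^3 in -3·√(1 + 4t) is -12 and in -4·e^(-2t) is 16/3.
Lower-order terms cancel with the polynomial part, so the numerator is (-20/3)·t^3 + o(t^3), and the limit is (-20/3)/(1) = -20/3.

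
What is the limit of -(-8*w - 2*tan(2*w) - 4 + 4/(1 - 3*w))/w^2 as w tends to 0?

-36

Substitution gives 0/0 (the numerator vanishes to order 2).
Expand each term to order w^2: the coefficient of w^2 in 4·1/(1 - 3w) is 36 and in -2·tan(2w) is 0.
Lower-order terms cancel with the polynomial part, so the numerator is (36)·w^2 + o(w^2), and the limit is (36)/(-1) = -36.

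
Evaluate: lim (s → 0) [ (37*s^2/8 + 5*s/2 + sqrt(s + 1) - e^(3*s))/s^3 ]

-71/16

Substitution gives 0/0; apply L'Hôpital's rule 3 times.
After differentiating numerator and denominator 3 times the quotient is (-27*e^(3*s) + 3/(8*(s + 1)^(5/2)))/(6); at s = 0 this is -71/16.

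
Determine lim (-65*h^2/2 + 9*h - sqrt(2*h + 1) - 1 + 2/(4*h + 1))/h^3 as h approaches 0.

-257/2

Substitution gives 0/0 (the numerator vanishes to order 3).
Expand each term to order h^3: the coefficient of h^3 in −√(1 + 2h) is -1/2 and in 2·1/(1 + 4h) is -128.
Lower-order terms cancel with the polynomial part, so the numerator is (-257/2)·h^3 + o(h^3), and the limit is (-257/2)/(1) = -257/2.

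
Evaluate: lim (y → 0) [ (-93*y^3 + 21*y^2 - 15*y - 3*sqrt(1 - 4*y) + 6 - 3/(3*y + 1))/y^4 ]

Substitution gives 0/0; apply L'Hôpital's rule 4 times.
After differentiating numerator and denominator 4 times the quotient is (-5832/(3*y + 1)^5 + 720/(1 - 4*y)^(7/2))/(24); at y = 0 this is -213.

-213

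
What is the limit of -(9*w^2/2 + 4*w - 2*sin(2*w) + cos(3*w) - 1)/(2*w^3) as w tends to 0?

Substitution gives 0/0; apply L'Hôpital's rule 3 times.
After differentiating numerator and denominator 3 times the quotient is (27*sin(3*w) + 16*cos(2*w))/(-12); at w = 0 this is -4/3.

-4/3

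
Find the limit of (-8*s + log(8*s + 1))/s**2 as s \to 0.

-32

Direct substitution gives 0/0.
Apply L'Hôpital: lim (-8 + 8/(8*s + 1))/(2*s), still 0/0.
After 2 applications of L'Hôpital's rule the quotient is (-64/(8*s + 1)^2)/(2); substituting s = 0 gives -32.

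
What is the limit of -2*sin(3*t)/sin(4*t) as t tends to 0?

-3/2

Substitution gives 0/0.
Divide numerator and denominator by t: sin(3t)/t → 3 and sin(4t)/t → 4, so the limit is -2·3/4 = -3/2.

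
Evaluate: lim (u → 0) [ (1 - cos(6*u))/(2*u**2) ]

9

Substitution gives 0/0.
Use (1 − cos θ)/θ² → 1/2 with θ = 6u: the limit is 6²/(2·2) = 9.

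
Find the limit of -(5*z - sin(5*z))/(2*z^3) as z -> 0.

-125/12

Direct substitution gives 0/0.
Apply L'Hôpital: lim (5 - 5*cos(5*z))/(-6*z^2), still 0/0.
Apply L'Hôpital: lim (25*sin(5*z))/(-12*z), still 0/0.
After 3 applications of L'Hôpital's rule the quotient is (125*cos(5*z))/(-12); substituting z = 0 gives -125/12.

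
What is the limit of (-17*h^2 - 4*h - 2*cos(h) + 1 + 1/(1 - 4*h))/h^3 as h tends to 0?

Substitution gives 0/0 (the numerator vanishes to order 3).
Expand each term to order h^3: the coefficient of h^3 in -2·cos(h) is 0 and in 1/(1 - 4h) is 64.
Lower-order terms cancel with the polynomial part, so the numerator is (64)·h^3 + o(h^3), and the limit is (64)/(1) = 64.

64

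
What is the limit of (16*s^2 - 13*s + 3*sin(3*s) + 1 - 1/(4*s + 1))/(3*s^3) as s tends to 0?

101/6

Substitution gives 0/0; apply L'Hôpital's rule 3 times.
After differentiating numerator and denominator 3 times the quotient is (-81*cos(3*s) + 384/(4*s + 1)^4)/(18); at s = 0 this is 101/6.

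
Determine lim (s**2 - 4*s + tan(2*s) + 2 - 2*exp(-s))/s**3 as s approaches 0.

Substitution gives 0/0; apply L'Hôpital's rule 3 times.
After differentiating numerator and denominator 3 times the quotient is (2*(8*(3*tan(2*s)^2 + 1)*e^(s)/cos(2*s)^2 + 1)*e^(-s))/(6); at s = 0 this is 3.

3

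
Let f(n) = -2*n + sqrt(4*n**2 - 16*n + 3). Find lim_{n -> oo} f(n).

This has the form ∞ − ∞. Multiply and divide by the conjugate √(4*n^2 - 16*n + 3) + 2n.
That gives (-16n + 3) / (√(4*n^2 - 16*n + 3) + 2n).
Divide numerator and denominator by n: the limit is -16/(2·2) = -4.

-4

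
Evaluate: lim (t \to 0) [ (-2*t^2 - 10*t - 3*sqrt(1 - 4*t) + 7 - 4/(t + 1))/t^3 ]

16

Substitution gives 0/0; apply L'Hôpital's rule 3 times.
After differentiating numerator and denominator 3 times the quotient is (24/(t + 1)^4 + 72/(1 - 4*t)^(5/2))/(6); at t = 0 this is 16.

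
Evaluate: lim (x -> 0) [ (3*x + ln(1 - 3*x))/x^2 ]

Direct substitution gives 0/0.
Apply L'Hôpital: lim (3 - 3/(1 - 3*x))/(2*x), still 0/0.
After 2 applications of L'Hôpital's rule the quotient is (-9/(1 - 3*x)^2)/(2); substituting x = 0 gives -9/2.

-9/2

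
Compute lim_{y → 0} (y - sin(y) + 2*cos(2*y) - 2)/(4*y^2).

Substitution gives 0/0 (the numerator vanishes to order 2).
Expand each term to order y^2: the coefficient of y^2 in −sin(y) is 0 and in 2·cos(2y) is -4.
Lower-order terms cancel with the polynomial part, so the numerator is (-4)·y^2 + o(y^2), and the limit is (-4)/(4) = -1.

-1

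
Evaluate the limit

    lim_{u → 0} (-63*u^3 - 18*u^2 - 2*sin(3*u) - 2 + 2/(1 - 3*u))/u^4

Substitution gives 0/0 (the numerator vanishes to order 4).
Expand each term to order u^4: the coefficient of u^4 in 2·1/(1 - 3u) is 162 and in -2·sin(3u) is 0.
Lower-order terms cancel with the polynomial part, so the numerator is (162)·u^4 + o(u^4), and the limit is (162)/(1) = 162.

162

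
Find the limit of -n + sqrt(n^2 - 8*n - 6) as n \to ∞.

-4

This has the form ∞ − ∞. Multiply and divide by the conjugate √(n^2 - 8*n - 6) + n.
That gives (-8n - 6) / (√(n^2 - 8*n - 6) + n).
Divide numerator and denominator by n: the limit is -8/(2·1) = -4.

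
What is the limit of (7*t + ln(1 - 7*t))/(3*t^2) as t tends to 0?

Direct substitution gives 0/0.
Apply L'Hôpital: lim (7 - 7/(1 - 7*t))/(6*t), still 0/0.
After 2 applications of L'Hôpital's rule the quotient is (-49/(1 - 7*t)^2)/(6); substituting t = 0 gives -49/6.

-49/6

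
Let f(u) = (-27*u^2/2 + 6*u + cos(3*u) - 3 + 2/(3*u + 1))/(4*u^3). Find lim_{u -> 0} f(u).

-27/2

Substitution gives 0/0; apply L'Hôpital's rule 3 times.
After differentiating numerator and denominator 3 times the quotient is (27*sin(3*u) - 324/(3*u + 1)^4)/(24); at u = 0 this is -27/2.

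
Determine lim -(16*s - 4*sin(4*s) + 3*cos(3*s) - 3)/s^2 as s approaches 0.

27/2

Substitution gives 0/0; apply L'Hôpital's rule 2 times.
After differentiating numerator and denominator 2 times the quotient is (64*sin(4*s) - 27*cos(3*s))/(-2); at s = 0 this is 27/2.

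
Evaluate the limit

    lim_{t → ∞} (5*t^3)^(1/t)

1

Base → ∞ and exponent → 0: an ∞^0 form.
Take logs: (1/t)·ln(5·t^3) = (ln 5 + 3·ln t)/t → 0.
So the limit is e^0 = 1.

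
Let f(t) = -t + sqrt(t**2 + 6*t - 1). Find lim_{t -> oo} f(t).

3

This has the form ∞ − ∞. Multiply and divide by the conjugate √(t^2 + 6*t - 1) + t.
That gives (6t - 1) / (√(t^2 + 6*t - 1) + t).
Divide numerator and denominator by t: the limit is 6/(2·1) = 3.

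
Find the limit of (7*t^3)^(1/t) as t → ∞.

1

Base → ∞ and exponent → 0: an ∞^0 form.
Take logs: (1/t)·ln(7·t^3) = (ln 7 + 3·ln t)/t → 0.
So the limit is e^0 = 1.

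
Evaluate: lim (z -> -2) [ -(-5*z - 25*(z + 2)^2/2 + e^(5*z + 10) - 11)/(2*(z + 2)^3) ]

Direct substitution gives 0/0.
Apply L'Hôpital: lim (-25*z + 5*e^(5*z + 10) - 55)/(-6*(z + 2)^2), still 0/0.
Apply L'Hôpital: lim (25*e^(5*z + 10) - 25)/(-12*z - 24), still 0/0.
After 3 applications of L'Hôpital's rule the quotient is (125*e^(5*z + 10))/(-12); substituting z = -2 gives -125/12.

-125/12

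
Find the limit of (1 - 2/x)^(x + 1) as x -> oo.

Let L be the limit and take ln: ln L = lim (x + 1)·ln(1 - 2/x) = lim (x + 1)·(-2/x + O(1/x²)) = -2.
Hence L = e^(-2).

e^(-2)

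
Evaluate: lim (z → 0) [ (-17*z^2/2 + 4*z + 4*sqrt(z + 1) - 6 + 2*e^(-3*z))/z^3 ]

Substitution gives 0/0 (the numerator vanishes to order 3).
Expand each term to order z^3: the coefficient of z^3 in 2·e^(-3z) is -9 and in 4·√(1 + z) is 1/4.
Lower-order terms cancel with the polynomial part, so the numerator is (-35/4)·z^3 + o(z^3), and the limit is (-35/4)/(1) = -35/4.

-35/4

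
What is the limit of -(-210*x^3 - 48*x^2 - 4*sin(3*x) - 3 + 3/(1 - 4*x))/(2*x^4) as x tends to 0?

-384

Substitution gives 0/0; apply L'Hôpital's rule 4 times.
After differentiating numerator and denominator 4 times the quotient is (-324*sin(3*x) - 18432/(4*x - 1)^5)/(-48); at x = 0 this is -384.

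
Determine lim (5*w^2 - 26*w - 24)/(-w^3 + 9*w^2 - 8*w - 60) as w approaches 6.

-17/4

At w = 6 both the top and bottom vanish — a removable singularity. Factoring out (w - 6) from each leaves (5*w + 4)/(-w^2 + 3*w + 10), which at w = 6 equals -17/4.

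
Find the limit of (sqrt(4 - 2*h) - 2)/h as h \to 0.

-1/2

Substitution gives 0/0. Multiply numerator and denominator by the conjugate √(4 - 2h) + √4.
The numerator becomes (4 - 2h) − 4 = -2h, so the expression simplifies to -2/(√(4 - 2h) + √4).
Letting h → 0 gives -2/(2√4) = -1/2.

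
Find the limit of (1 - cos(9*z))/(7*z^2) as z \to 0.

Substitution gives 0/0.
Use (1 − cos u)/u² → 1/2 with u = 9z: the limit is 9²/(2·7) = 81/14.

81/14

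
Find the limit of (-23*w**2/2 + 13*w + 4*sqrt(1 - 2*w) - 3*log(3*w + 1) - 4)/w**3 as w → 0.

-29

Substitution gives 0/0 (the numerator vanishes to order 3).
Expand each term to order w^3: the coefficient of w^3 in -3·ln(1 + 3w) is -27 and in 4·√(1 - 2w) is -2.
Lower-order terms cancel with the polynomial part, so the numerator is (-29)·w^3 + o(w^3), and the limit is (-29)/(1) = -29.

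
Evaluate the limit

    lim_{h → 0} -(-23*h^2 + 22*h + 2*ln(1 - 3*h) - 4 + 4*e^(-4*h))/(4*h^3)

Substitution gives 0/0; apply L'Hôpital's rule 3 times.
After differentiating numerator and denominator 3 times the quotient is (-256*e^(-4*h) + 108/(3*h - 1)^3)/(-24); at h = 0 this is 91/6.

91/6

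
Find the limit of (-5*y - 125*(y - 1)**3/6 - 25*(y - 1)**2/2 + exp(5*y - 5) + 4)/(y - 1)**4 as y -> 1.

625/24

Direct substitution gives 0/0.
Apply L'Hôpital: lim (-25*y - 125*(y - 1)^2/2 + 5*e^(5*y - 5) + 20)/(4*(y - 1)^3), still 0/0.
Apply L'Hôpital: lim (-125*y + 25*e^(5*y - 5) + 100)/(12*(y - 1)^2), still 0/0.
Apply L'Hôpital: lim (125*e^(5*y - 5) - 125)/(24*y - 24), still 0/0.
After 4 applications of L'Hôpital's rule the quotient is (625*e^(5*y - 5))/(24); substituting y = 1 gives 625/24.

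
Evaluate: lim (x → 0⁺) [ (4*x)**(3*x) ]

Base → 0⁺ and exponent → 0⁺: a 0^0 form.
Take logs: 3x·ln(4x). This is 0·(−∞); rewriting as ln(4x)/(1/(3x)) and applying L'Hôpital gives 0.
Hence the limit is e^0 = 1.

1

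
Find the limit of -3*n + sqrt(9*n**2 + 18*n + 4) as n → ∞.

This has the form ∞ − ∞. Multiply and divide by the conjugate √(9*n^2 + 18*n + 4) + 3n.
That gives (18n + 4) / (√(9*n^2 + 18*n + 4) + 3n).
Divide numerator and denominator by n: the limit is 18/(2·3) = 3.

3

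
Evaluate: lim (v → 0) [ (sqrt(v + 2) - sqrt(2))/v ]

√(2)/4

Substitution gives 0/0. Multiply numerator and denominator by the conjugate √(2 + v) + √2.
The numerator becomes (2 + v) − 2 = v, so the expression simplifies to 1/(√(2 + v) + √2).
Letting v → 0 gives 1/(2√2) = √(2)/4.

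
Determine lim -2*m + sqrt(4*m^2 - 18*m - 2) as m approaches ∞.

This has the form ∞ − ∞. Multiply and divide by the conjugate √(4*m^2 - 18*m - 2) + 2m.
That gives (-18m - 2) / (√(4*m^2 - 18*m - 2) + 2m).
Divide numerator and denominator by m: the limit is -18/(2·2) = -9/2.

-9/2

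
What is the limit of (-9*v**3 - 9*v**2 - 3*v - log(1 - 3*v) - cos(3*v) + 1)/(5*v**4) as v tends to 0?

Substitution gives 0/0 (the numerator vanishes to order 4).
Expand each term to order v^4: the coefficient of v^4 in −cos(3v) is -27/8 and in −ln(1 - 3v) is 81/4.
Lower-order terms cancel with the polynomial part, so the numerator is (135/8)·v^4 + o(v^4), and the limit is (135/8)/(5) = 27/8.

27/8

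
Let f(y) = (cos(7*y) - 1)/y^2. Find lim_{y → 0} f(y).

-49/2

Direct substitution gives 0/0.
Apply L'Hôpital: lim (-7*sin(7*y))/(2*y), still 0/0.
After 2 applications of L'Hôpital's rule the quotient is (-49*cos(7*y))/(2); substituting y = 0 gives -49/2.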